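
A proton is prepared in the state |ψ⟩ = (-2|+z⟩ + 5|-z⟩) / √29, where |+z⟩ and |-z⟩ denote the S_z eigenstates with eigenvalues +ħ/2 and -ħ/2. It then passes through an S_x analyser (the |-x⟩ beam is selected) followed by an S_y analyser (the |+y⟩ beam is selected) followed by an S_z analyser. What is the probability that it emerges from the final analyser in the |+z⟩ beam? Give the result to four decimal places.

0.2112

First analyser (S_x): P(|-x⟩) = |⟨-x|ψ⟩|² = 49/58.
After stage 1 the state is |-x⟩; P(|+y⟩) = |⟨+y|-x⟩|² = 1/2.
After stage 2 the state is |+y⟩; P(|+z⟩) = |⟨+z|+y⟩|² = 1/2.
Joint probability = 49/58 × 1/2 × 1/2 = 0.2112.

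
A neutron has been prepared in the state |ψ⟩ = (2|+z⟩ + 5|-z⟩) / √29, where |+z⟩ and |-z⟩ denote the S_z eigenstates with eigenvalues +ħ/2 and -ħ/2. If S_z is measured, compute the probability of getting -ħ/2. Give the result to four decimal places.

The -ħ/2 outcome corresponds to |-z⟩. Its amplitude in |ψ⟩ is 5/√29.
P = |5|² / 29 = 25/29.

0.8621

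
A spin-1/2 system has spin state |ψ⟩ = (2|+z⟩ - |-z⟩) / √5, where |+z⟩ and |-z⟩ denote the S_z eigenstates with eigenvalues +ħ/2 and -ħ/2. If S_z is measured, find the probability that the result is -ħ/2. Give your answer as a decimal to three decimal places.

The -ħ/2 outcome corresponds to |-z⟩. Its amplitude in |ψ⟩ is -1/√5.
P = |-1|² / 5 = 1/5.

0.200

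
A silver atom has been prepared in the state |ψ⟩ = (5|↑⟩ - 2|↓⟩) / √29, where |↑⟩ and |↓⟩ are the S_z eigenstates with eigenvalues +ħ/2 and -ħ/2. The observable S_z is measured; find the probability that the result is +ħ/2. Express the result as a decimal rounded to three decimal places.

The +ħ/2 outcome corresponds to |↑⟩. Its amplitude in |ψ⟩ is 5/√29.
P = |5|² / 29 = 25/29.

0.862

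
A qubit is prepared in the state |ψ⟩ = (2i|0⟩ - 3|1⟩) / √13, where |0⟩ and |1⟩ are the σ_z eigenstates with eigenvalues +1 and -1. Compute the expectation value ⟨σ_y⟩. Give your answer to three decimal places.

0.923

⟨σ_y⟩ = 2 Im(a* b)/(|a|²+|b|²) with a = 2i, b = -3.
a* b = 6i, so ⟨σ_y⟩ = 12/13.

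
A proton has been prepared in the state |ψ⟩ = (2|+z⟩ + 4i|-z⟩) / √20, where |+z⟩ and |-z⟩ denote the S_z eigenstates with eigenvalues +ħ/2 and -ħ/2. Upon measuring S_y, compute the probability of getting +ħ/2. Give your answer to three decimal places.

|+y⟩ = (|+z⟩ + i|-z⟩)/√2, so ⟨+y|ψ⟩ = (6) / (√2·√20).
P = |6|² / 40 = 36/40.

0.900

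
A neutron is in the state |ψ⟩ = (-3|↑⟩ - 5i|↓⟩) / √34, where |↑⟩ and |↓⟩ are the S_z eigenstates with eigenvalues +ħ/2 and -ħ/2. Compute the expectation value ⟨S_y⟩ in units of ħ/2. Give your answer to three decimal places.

0.882

⟨σ_y⟩ = 2 Im(a* b)/(|a|²+|b|²) with a = -3, b = -5i.
a* b = 15i, so ⟨σ_y⟩ = 30/34.
⟨S_y⟩ = (ħ/2)·⟨σ_y⟩.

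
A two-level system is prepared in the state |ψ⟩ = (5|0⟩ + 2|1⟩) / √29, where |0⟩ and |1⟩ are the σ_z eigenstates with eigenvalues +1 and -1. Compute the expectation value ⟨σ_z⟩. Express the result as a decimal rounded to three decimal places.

0.724

⟨σ_z⟩ = |a|² - |b|² divided by |a|²+|b|², with a, b the |0⟩, |1⟩ amplitudes.
= (25 - 4)/29 = 21/29.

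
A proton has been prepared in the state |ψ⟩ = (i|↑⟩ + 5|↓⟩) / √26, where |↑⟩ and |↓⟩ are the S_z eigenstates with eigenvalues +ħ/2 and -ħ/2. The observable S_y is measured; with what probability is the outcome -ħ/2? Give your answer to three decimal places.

|-y⟩ = (|↑⟩ - i|↓⟩)/√2, so ⟨-y|ψ⟩ = (6i) / (√2·√26).
P = |6i|² / 52 = 36/52.

0.692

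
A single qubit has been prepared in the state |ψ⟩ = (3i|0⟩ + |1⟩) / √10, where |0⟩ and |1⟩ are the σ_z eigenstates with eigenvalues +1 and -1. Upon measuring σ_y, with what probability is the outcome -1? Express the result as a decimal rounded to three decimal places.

0.800

|-y⟩ = (|0⟩ - i|1⟩)/√2, so ⟨-y|ψ⟩ = (4i) / (√2·√10).
P = |4i|² / 20 = 16/20.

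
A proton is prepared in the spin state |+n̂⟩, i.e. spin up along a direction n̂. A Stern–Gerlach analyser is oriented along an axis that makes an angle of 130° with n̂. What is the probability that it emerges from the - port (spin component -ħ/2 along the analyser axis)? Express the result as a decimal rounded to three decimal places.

0.821

For spin-½, the probability of finding spin-up along an axis at angle θ to the initial spin direction is cos²(θ/2); spin-down is sin²(θ/2).
θ = 130°, so P = sin²(65°) ≈ 0.821.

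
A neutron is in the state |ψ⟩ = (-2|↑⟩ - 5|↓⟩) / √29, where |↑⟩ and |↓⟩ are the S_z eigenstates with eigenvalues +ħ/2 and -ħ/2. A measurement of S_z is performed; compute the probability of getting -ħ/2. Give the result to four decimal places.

0.8621

The -ħ/2 outcome corresponds to |↓⟩. Its amplitude in |ψ⟩ is -5/√29.
P = |-5|² / 29 = 25/29.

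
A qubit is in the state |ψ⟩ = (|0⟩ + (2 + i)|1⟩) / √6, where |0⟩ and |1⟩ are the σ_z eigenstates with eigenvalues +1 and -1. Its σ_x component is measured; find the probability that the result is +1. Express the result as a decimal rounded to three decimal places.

0.833

|+x⟩ = (|0⟩ + |1⟩)/√2, so ⟨+x|ψ⟩ = (3 + i) / (√2·√6).
P = |3 + i|² / 12 = 10/12.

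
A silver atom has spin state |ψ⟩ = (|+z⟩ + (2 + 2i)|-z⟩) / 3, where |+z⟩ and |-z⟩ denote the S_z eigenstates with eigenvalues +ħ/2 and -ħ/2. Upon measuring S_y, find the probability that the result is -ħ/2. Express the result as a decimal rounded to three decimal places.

0.278

|-y⟩ = (|+z⟩ - i|-z⟩)/√2, so ⟨-y|ψ⟩ = (-1 + 2i) / (√2·3).
P = |-1 + 2i|² / 18 = 5/18.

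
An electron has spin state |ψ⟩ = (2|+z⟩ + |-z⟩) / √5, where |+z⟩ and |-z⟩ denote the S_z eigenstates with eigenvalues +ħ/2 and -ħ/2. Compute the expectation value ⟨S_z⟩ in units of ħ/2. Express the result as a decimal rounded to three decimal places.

⟨σ_z⟩ = |a|² - |b|² divided by |a|²+|b|², with a, b the |+z⟩, |-z⟩ amplitudes.
= (4 - 1)/5 = 3/5.
⟨S_z⟩ = (ħ/2)·⟨σ_z⟩.

0.600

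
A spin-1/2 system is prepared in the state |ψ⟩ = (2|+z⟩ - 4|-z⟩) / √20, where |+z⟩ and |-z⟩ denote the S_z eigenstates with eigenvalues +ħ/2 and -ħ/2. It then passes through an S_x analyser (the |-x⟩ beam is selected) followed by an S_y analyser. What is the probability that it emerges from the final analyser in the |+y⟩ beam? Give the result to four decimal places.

0.4500

First analyser (S_x): P(|-x⟩) = |⟨-x|ψ⟩|² = 36/40.
After stage 1 the state is |-x⟩; P(|+y⟩) = |⟨+y|-x⟩|² = 1/2.
Joint probability = 36/40 × 1/2 = 0.4500.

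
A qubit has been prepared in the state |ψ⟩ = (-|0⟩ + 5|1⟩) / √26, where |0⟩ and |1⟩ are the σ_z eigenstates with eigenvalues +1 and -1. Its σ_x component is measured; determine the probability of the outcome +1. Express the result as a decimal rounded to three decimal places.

|+x⟩ = (|0⟩ + |1⟩)/√2, so ⟨+x|ψ⟩ = (4) / (√2·√26).
P = |4|² / 52 = 16/52.

0.308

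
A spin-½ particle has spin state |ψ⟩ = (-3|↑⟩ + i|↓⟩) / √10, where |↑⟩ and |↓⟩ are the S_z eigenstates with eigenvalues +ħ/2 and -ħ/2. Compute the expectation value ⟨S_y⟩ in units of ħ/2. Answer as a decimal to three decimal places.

⟨σ_y⟩ = 2 Im(a* b)/(|a|²+|b|²) with a = -3, b = i.
a* b = -3i, so ⟨σ_y⟩ = -6/10.
⟨S_y⟩ = (ħ/2)·⟨σ_y⟩.

-0.600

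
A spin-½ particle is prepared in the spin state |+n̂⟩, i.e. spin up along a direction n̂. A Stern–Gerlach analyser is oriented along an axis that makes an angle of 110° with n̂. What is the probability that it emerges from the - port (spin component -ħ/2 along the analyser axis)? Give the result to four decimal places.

0.6710

For spin-½, the probability of finding spin-up along an axis at angle θ to the initial spin direction is cos²(θ/2); spin-down is sin²(θ/2).
θ = 110°, so P = sin²(55°) ≈ 0.6710.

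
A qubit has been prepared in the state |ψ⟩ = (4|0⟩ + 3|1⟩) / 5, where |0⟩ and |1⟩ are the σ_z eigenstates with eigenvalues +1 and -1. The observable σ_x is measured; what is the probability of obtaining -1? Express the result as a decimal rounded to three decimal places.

0.020

|-x⟩ = (|0⟩ - |1⟩)/√2, so ⟨-x|ψ⟩ = (1) / (√2·5).
P = |1|² / 50 = 1/50.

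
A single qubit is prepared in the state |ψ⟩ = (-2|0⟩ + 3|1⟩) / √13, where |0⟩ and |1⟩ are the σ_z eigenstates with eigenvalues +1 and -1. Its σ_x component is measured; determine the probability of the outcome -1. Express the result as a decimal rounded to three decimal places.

|-x⟩ = (|0⟩ - |1⟩)/√2, so ⟨-x|ψ⟩ = (-5) / (√2·√13).
P = |-5|² / 26 = 25/26.

0.962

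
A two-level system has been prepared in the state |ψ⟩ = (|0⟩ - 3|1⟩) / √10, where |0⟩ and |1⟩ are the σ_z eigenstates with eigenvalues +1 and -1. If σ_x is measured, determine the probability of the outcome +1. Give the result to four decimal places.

|+x⟩ = (|0⟩ + |1⟩)/√2, so ⟨+x|ψ⟩ = (-2) / (√2·√10).
P = |-2|² / 20 = 4/20.

0.2000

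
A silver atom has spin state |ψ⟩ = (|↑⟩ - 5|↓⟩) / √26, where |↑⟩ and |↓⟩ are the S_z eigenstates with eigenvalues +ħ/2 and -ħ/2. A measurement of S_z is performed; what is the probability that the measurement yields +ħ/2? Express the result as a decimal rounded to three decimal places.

0.038

The +ħ/2 outcome corresponds to |↑⟩. Its amplitude in |ψ⟩ is 1/√26.
P = |1|² / 26 = 1/26.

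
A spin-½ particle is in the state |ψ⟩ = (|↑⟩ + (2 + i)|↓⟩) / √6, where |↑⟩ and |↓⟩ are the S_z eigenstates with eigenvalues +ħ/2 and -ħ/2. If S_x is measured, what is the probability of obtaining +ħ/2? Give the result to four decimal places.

|+x⟩ = (|↑⟩ + |↓⟩)/√2, so ⟨+x|ψ⟩ = (3 + i) / (√2·√6).
P = |3 + i|² / 12 = 10/12.

0.8333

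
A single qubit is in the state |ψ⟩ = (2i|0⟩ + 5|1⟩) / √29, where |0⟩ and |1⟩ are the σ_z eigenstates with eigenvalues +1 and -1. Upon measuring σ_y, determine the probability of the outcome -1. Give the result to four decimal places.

|-y⟩ = (|0⟩ - i|1⟩)/√2, so ⟨-y|ψ⟩ = (7i) / (√2·√29).
P = |7i|² / 58 = 49/58.

0.8448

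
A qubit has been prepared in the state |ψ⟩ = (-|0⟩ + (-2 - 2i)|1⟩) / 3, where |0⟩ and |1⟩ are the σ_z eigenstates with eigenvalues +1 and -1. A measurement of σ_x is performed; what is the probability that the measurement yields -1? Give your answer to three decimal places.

|-x⟩ = (|0⟩ - |1⟩)/√2, so ⟨-x|ψ⟩ = (1 + 2i) / (√2·3).
P = |1 + 2i|² / 18 = 5/18.

0.278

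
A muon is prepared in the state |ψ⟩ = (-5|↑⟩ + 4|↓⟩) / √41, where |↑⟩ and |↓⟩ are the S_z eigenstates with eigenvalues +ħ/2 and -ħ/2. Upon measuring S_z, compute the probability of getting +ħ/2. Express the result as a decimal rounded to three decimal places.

0.610

The +ħ/2 outcome corresponds to |↑⟩. Its amplitude in |ψ⟩ is -5/√41.
P = |-5|² / 41 = 25/41.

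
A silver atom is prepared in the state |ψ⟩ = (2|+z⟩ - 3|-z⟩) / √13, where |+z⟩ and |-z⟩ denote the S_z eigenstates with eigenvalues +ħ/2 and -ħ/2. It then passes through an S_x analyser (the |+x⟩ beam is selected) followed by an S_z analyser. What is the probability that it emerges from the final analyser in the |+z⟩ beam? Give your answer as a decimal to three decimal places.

First analyser (S_x): P(|+x⟩) = |⟨+x|ψ⟩|² = 1/26.
After stage 1 the state is |+x⟩; P(|+z⟩) = |⟨+z|+x⟩|² = 1/2.
Joint probability = 1/26 × 1/2 = 0.019.

0.019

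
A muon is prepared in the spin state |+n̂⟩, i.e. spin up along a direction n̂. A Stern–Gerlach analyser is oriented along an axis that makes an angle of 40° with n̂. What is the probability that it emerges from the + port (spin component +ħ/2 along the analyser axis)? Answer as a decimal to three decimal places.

For spin-½, the probability of finding spin-up along an axis at angle θ to the initial spin direction is cos²(θ/2); spin-down is sin²(θ/2).
θ = 40°, so P = cos²(20°) ≈ 0.883.

0.883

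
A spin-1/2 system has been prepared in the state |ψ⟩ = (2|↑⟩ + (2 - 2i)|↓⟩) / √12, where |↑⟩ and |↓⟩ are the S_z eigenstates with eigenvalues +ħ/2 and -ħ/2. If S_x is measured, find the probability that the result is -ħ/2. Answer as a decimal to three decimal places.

0.167

|-x⟩ = (|↑⟩ - |↓⟩)/√2, so ⟨-x|ψ⟩ = (2i) / (√2·√12).
P = |2i|² / 24 = 4/24.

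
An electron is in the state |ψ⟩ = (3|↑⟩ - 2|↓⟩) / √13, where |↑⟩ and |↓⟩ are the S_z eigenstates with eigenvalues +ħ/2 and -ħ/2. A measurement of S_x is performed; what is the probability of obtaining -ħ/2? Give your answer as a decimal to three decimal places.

|-x⟩ = (|↑⟩ - |↓⟩)/√2, so ⟨-x|ψ⟩ = (5) / (√2·√13).
P = |5|² / 26 = 25/26.

0.962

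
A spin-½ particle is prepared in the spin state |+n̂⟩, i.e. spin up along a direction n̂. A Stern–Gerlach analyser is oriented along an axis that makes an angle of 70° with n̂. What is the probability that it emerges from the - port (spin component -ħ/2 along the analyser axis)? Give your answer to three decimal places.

For spin-½, the probability of finding spin-up along an axis at angle θ to the initial spin direction is cos²(θ/2); spin-down is sin²(θ/2).
θ = 70°, so P = sin²(35°) ≈ 0.329.

0.329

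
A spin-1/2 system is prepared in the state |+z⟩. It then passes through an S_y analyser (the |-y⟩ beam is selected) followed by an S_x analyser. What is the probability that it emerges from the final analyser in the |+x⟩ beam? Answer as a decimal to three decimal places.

0.250

First analyser (S_y): from |+z⟩, P(|-y⟩) = 1/2.
After stage 1 the state is |-y⟩; P(|+x⟩) = |⟨+x|-y⟩|² = 1/2.
Joint probability = 1/2 × 1/2 = 0.250.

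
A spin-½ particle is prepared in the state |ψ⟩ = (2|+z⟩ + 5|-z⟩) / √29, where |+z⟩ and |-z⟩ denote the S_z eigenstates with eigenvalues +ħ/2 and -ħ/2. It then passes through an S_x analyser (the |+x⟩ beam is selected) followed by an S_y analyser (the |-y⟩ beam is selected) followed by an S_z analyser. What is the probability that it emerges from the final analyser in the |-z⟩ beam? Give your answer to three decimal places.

First analyser (S_x): P(|+x⟩) = |⟨+x|ψ⟩|² = 49/58.
After stage 1 the state is |+x⟩; P(|-y⟩) = |⟨-y|+x⟩|² = 1/2.
After stage 2 the state is |-y⟩; P(|-z⟩) = |⟨-z|-y⟩|² = 1/2.
Joint probability = 49/58 × 1/2 × 1/2 = 0.211.

0.211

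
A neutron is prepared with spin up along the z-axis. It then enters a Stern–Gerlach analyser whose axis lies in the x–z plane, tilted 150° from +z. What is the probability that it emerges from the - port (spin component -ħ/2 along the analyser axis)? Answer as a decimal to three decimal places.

0.933

For spin-½, the probability of finding spin-up along an axis at angle θ to the initial spin direction is cos²(θ/2); spin-down is sin²(θ/2).
θ = 150°, so P = sin²(75°) ≈ 0.933.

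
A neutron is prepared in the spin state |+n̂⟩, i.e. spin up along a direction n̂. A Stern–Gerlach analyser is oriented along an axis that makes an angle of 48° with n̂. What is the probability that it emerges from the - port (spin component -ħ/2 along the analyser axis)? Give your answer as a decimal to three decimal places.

0.165

For spin-½, the probability of finding spin-up along an axis at angle θ to the initial spin direction is cos²(θ/2); spin-down is sin²(θ/2).
θ = 48°, so P = sin²(24°) ≈ 0.165.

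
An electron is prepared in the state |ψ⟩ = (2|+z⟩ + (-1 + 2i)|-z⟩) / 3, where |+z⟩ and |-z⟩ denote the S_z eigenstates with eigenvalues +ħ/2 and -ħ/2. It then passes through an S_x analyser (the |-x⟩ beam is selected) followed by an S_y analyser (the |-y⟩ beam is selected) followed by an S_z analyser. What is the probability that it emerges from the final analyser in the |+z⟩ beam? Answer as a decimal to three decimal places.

First analyser (S_x): P(|-x⟩) = |⟨-x|ψ⟩|² = 13/18.
After stage 1 the state is |-x⟩; P(|-y⟩) = |⟨-y|-x⟩|² = 1/2.
After stage 2 the state is |-y⟩; P(|+z⟩) = |⟨+z|-y⟩|² = 1/2.
Joint probability = 13/18 × 1/2 × 1/2 = 0.181.

0.181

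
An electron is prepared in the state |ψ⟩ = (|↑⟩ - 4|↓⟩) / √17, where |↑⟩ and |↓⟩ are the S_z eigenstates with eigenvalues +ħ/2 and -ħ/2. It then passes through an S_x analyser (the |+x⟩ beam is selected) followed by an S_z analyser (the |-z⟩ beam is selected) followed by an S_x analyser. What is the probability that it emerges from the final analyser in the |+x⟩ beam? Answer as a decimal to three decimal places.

0.066

First analyser (S_x): P(|+x⟩) = |⟨+x|ψ⟩|² = 9/34.
After stage 1 the state is |+x⟩; P(|-z⟩) = |⟨-z|+x⟩|² = 1/2.
After stage 2 the state is |-z⟩; P(|+x⟩) = |⟨+x|-z⟩|² = 1/2.
Joint probability = 9/34 × 1/2 × 1/2 = 0.066.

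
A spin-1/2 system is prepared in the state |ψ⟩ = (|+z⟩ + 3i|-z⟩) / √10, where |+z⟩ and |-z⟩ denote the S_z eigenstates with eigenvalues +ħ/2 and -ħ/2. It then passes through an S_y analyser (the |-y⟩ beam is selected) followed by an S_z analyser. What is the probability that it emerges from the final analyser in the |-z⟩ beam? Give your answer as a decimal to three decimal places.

0.100

First analyser (S_y): P(|-y⟩) = |⟨-y|ψ⟩|² = 4/20.
After stage 1 the state is |-y⟩; P(|-z⟩) = |⟨-z|-y⟩|² = 1/2.
Joint probability = 4/20 × 1/2 = 0.100.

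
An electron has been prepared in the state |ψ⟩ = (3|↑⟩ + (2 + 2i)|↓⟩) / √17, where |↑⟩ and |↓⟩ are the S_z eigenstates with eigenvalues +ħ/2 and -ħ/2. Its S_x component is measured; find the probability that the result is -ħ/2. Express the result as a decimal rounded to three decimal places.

0.147

|-x⟩ = (|↑⟩ - |↓⟩)/√2, so ⟨-x|ψ⟩ = (1 - 2i) / (√2·√17).
P = |1 - 2i|² / 34 = 5/34.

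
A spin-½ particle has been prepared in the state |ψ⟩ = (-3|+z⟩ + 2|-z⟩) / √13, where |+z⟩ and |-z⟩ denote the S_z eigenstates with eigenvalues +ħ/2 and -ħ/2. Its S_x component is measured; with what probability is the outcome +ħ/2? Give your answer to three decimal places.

0.038

|+x⟩ = (|+z⟩ + |-z⟩)/√2, so ⟨+x|ψ⟩ = (-1) / (√2·√13).
P = |-1|² / 26 = 1/26.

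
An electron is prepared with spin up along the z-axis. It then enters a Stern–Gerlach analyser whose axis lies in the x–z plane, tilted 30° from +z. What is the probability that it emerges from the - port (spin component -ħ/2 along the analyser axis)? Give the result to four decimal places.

0.0670

For spin-½, the probability of finding spin-up along an axis at angle θ to the initial spin direction is cos²(θ/2); spin-down is sin²(θ/2).
θ = 30°, so P = sin²(15°) ≈ 0.0670.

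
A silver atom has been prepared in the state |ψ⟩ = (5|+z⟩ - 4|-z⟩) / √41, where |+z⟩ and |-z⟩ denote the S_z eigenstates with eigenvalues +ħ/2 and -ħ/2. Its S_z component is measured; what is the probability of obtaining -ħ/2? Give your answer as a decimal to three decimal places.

0.390

The -ħ/2 outcome corresponds to |-z⟩. Its amplitude in |ψ⟩ is -4/√41.
P = |-4|² / 41 = 16/41.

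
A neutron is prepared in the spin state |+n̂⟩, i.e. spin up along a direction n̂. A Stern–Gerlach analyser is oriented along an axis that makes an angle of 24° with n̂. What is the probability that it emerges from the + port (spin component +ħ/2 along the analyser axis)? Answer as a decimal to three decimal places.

For spin-½, the probability of finding spin-up along an axis at angle θ to the initial spin direction is cos²(θ/2); spin-down is sin²(θ/2).
θ = 24°, so P = cos²(12°) ≈ 0.957.

0.957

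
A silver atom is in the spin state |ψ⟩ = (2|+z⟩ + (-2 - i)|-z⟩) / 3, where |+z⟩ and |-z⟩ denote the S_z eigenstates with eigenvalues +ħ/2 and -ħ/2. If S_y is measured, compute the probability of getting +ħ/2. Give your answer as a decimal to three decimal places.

0.278

|+y⟩ = (|+z⟩ + i|-z⟩)/√2, so ⟨+y|ψ⟩ = (1 + 2i) / (√2·3).
P = |1 + 2i|² / 18 = 5/18.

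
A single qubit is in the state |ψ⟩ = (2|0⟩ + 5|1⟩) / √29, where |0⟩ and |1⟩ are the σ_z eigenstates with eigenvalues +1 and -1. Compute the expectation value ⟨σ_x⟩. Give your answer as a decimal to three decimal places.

0.690

⟨σ_x⟩ = 2 Re(a* b)/(|a|²+|b|²) with a = 2, b = 5.
a* b = 10, so ⟨σ_x⟩ = 20/29.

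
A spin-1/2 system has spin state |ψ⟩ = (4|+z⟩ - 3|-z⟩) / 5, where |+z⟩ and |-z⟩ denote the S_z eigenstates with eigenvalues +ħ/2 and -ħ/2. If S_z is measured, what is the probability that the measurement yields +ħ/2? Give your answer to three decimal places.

0.640

The +ħ/2 outcome corresponds to |+z⟩. Its amplitude in |ψ⟩ is 4/5.
P = |4|² / 25 = 16/25.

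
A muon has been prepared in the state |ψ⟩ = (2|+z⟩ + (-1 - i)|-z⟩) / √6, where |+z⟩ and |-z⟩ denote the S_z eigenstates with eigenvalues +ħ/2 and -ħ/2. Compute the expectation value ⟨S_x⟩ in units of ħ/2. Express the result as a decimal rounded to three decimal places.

⟨σ_x⟩ = 2 Re(a* b)/(|a|²+|b|²) with a = 2, b = (-1 - i).
a* b = (-2 - 2i), so ⟨σ_x⟩ = -4/6.
⟨S_x⟩ = (ħ/2)·⟨σ_x⟩.

-0.667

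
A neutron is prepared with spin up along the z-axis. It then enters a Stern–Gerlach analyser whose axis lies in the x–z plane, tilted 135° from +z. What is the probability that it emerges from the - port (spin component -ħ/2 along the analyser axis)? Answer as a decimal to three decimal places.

0.854

For spin-½, the probability of finding spin-up along an axis at angle θ to the initial spin direction is cos²(θ/2); spin-down is sin²(θ/2).
θ = 135°, so P = sin²(67.5°) ≈ 0.854.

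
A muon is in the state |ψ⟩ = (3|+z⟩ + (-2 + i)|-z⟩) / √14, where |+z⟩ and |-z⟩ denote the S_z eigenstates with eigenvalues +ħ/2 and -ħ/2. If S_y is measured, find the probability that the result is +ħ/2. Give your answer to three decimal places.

0.714

|+y⟩ = (|+z⟩ + i|-z⟩)/√2, so ⟨+y|ψ⟩ = (4 + 2i) / (√2·√14).
P = |4 + 2i|² / 28 = 20/28.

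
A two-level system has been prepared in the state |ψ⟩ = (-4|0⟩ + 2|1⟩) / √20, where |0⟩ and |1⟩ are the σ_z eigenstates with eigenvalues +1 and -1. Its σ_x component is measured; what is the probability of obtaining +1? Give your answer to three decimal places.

|+x⟩ = (|0⟩ + |1⟩)/√2, so ⟨+x|ψ⟩ = (-2) / (√2·√20).
P = |-2|² / 40 = 4/40.

0.100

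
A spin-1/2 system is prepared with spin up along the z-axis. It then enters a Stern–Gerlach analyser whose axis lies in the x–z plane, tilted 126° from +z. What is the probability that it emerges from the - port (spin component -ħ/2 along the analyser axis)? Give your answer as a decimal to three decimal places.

0.794

For spin-½, the probability of finding spin-up along an axis at angle θ to the initial spin direction is cos²(θ/2); spin-down is sin²(θ/2).
θ = 126°, so P = sin²(63°) ≈ 0.794.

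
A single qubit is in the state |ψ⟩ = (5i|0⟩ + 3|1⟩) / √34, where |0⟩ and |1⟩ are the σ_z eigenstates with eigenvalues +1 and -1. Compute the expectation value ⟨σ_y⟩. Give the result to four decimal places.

-0.8824

⟨σ_y⟩ = 2 Im(a* b)/(|a|²+|b|²) with a = 5i, b = 3.
a* b = -15i, so ⟨σ_y⟩ = -30/34.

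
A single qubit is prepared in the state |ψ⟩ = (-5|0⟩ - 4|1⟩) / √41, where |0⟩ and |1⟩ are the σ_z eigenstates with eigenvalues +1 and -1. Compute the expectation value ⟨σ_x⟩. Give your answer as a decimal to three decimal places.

⟨σ_x⟩ = 2 Re(a* b)/(|a|²+|b|²) with a = -5, b = -4.
a* b = 20, so ⟨σ_x⟩ = 40/41.

0.976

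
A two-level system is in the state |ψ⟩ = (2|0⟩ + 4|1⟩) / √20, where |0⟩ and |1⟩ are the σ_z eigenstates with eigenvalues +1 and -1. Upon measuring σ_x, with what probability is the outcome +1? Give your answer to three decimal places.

|+x⟩ = (|0⟩ + |1⟩)/√2, so ⟨+x|ψ⟩ = (6) / (√2·√20).
P = |6|² / 40 = 36/40.

0.900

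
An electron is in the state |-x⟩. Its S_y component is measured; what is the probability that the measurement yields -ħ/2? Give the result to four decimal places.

In the S_z basis, |-x⟩ = (|+z⟩ - |-z⟩)/√2 and |-y⟩ = (|+z⟩ - i|-z⟩)/√2.
|⟨-y|-x⟩|² = 1/2.

0.5000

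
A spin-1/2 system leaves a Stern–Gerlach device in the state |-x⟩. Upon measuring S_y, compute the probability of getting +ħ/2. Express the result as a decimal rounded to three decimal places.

In the S_z basis, |-x⟩ = (|+z⟩ - |-z⟩)/√2 and |+y⟩ = (|+z⟩ + i|-z⟩)/√2.
|⟨+y|-x⟩|² = 1/2.

0.500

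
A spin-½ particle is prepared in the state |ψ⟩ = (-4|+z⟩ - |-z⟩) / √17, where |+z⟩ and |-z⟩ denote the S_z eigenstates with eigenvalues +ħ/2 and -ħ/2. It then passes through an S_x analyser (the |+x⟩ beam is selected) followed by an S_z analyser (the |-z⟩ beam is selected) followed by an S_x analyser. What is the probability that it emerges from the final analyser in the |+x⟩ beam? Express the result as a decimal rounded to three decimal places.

First analyser (S_x): P(|+x⟩) = |⟨+x|ψ⟩|² = 25/34.
After stage 1 the state is |+x⟩; P(|-z⟩) = |⟨-z|+x⟩|² = 1/2.
After stage 2 the state is |-z⟩; P(|+x⟩) = |⟨+x|-z⟩|² = 1/2.
Joint probability = 25/34 × 1/2 × 1/2 = 0.184.

0.184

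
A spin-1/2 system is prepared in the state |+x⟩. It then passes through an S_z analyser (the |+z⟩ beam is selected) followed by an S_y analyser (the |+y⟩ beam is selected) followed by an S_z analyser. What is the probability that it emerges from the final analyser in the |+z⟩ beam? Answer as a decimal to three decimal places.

0.125

First analyser (S_z): from |+x⟩, P(|+z⟩) = 1/2.
After stage 1 the state is |+z⟩; P(|+y⟩) = |⟨+y|+z⟩|² = 1/2.
After stage 2 the state is |+y⟩; P(|+z⟩) = |⟨+z|+y⟩|² = 1/2.
Joint probability = 1/2 × 1/2 × 1/2 = 0.125.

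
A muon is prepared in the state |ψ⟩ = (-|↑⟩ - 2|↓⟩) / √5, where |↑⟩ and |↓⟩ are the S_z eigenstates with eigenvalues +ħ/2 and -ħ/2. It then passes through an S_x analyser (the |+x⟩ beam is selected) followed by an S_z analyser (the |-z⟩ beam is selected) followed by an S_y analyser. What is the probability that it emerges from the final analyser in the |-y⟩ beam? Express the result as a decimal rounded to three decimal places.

0.225

First analyser (S_x): P(|+x⟩) = |⟨+x|ψ⟩|² = 9/10.
After stage 1 the state is |+x⟩; P(|-z⟩) = |⟨-z|+x⟩|² = 1/2.
After stage 2 the state is |-z⟩; P(|-y⟩) = |⟨-y|-z⟩|² = 1/2.
Joint probability = 9/10 × 1/2 × 1/2 = 0.225.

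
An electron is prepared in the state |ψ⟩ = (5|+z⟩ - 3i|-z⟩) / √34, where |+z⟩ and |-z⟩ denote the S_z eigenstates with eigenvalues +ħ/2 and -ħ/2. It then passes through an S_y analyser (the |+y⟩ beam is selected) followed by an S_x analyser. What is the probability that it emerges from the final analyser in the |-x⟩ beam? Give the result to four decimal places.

0.0294

First analyser (S_y): P(|+y⟩) = |⟨+y|ψ⟩|² = 4/68.
After stage 1 the state is |+y⟩; P(|-x⟩) = |⟨-x|+y⟩|² = 1/2.
Joint probability = 4/68 × 1/2 = 0.0294.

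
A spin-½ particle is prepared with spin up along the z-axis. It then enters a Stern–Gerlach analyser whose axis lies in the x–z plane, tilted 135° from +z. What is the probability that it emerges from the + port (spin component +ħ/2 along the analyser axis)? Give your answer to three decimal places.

0.146

For spin-½, the probability of finding spin-up along an axis at angle θ to the initial spin direction is cos²(θ/2); spin-down is sin²(θ/2).
θ = 135°, so P = cos²(67.5°) ≈ 0.146.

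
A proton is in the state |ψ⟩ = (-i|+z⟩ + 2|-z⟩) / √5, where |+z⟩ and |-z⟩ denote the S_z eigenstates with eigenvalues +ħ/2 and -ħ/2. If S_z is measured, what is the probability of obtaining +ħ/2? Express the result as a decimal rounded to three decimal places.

The +ħ/2 outcome corresponds to |+z⟩. Its amplitude in |ψ⟩ is -i/√5.
P = |-i|² / 5 = 1/5.

0.200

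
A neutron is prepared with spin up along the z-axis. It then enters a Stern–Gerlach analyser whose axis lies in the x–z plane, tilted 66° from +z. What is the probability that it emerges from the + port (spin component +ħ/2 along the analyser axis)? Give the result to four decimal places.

0.7034

For spin-½, the probability of finding spin-up along an axis at angle θ to the initial spin direction is cos²(θ/2); spin-down is sin²(θ/2).
θ = 66°, so P = cos²(33°) ≈ 0.7034.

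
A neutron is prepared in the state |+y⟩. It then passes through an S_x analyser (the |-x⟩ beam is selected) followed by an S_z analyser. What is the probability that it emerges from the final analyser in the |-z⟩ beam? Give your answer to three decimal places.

0.250

First analyser (S_x): from |+y⟩, P(|-x⟩) = 1/2.
After stage 1 the state is |-x⟩; P(|-z⟩) = |⟨-z|-x⟩|² = 1/2.
Joint probability = 1/2 × 1/2 = 0.250.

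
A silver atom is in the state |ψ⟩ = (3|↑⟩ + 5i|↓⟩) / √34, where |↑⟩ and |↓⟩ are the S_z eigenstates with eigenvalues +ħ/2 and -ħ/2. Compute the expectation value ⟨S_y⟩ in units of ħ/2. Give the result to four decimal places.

0.8824

⟨σ_y⟩ = 2 Im(a* b)/(|a|²+|b|²) with a = 3, b = 5i.
a* b = 15i, so ⟨σ_y⟩ = 30/34.
⟨S_y⟩ = (ħ/2)·⟨σ_y⟩.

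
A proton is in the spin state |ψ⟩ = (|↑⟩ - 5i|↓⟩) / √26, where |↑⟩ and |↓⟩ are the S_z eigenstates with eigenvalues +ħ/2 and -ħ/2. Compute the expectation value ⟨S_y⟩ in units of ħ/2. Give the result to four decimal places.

⟨σ_y⟩ = 2 Im(a* b)/(|a|²+|b|²) with a = 1, b = -5i.
a* b = -5i, so ⟨σ_y⟩ = -10/26.
⟨S_y⟩ = (ħ/2)·⟨σ_y⟩.

-0.3846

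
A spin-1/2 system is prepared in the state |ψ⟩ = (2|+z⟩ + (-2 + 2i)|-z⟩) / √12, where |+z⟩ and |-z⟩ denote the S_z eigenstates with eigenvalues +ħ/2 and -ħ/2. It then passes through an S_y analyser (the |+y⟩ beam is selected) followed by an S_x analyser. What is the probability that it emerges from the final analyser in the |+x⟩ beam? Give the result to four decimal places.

0.4167

First analyser (S_y): P(|+y⟩) = |⟨+y|ψ⟩|² = 20/24.
After stage 1 the state is |+y⟩; P(|+x⟩) = |⟨+x|+y⟩|² = 1/2.
Joint probability = 20/24 × 1/2 = 0.4167.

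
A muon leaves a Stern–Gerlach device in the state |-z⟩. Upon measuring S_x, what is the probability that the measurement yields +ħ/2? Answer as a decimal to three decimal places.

In the S_z basis, |-z⟩ = |-z⟩ and |+x⟩ = (|+z⟩ + |-z⟩)/√2.
|⟨+x|-z⟩|² = 1/2.

0.500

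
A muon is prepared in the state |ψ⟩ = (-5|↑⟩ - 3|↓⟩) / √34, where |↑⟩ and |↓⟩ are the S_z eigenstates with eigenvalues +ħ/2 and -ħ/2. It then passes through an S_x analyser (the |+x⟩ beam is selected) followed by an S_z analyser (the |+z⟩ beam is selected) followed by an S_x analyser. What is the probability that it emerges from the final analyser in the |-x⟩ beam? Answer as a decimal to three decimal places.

First analyser (S_x): P(|+x⟩) = |⟨+x|ψ⟩|² = 64/68.
After stage 1 the state is |+x⟩; P(|+z⟩) = |⟨+z|+x⟩|² = 1/2.
After stage 2 the state is |+z⟩; P(|-x⟩) = |⟨-x|+z⟩|² = 1/2.
Joint probability = 64/68 × 1/2 × 1/2 = 0.235.

0.235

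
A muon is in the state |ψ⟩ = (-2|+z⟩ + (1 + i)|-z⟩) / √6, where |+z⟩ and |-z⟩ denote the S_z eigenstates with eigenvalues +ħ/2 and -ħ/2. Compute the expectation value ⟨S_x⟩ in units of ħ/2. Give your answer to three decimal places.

-0.667

⟨σ_x⟩ = 2 Re(a* b)/(|a|²+|b|²) with a = -2, b = (1 + i).
a* b = (-2 - 2i), so ⟨σ_x⟩ = -4/6.
⟨S_x⟩ = (ħ/2)·⟨σ_x⟩.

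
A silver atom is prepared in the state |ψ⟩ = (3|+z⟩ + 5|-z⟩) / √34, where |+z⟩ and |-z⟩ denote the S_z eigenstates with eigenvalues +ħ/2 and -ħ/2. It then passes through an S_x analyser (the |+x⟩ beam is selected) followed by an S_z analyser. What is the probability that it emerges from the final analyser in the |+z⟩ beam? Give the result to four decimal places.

0.4706

First analyser (S_x): P(|+x⟩) = |⟨+x|ψ⟩|² = 64/68.
After stage 1 the state is |+x⟩; P(|+z⟩) = |⟨+z|+x⟩|² = 1/2.
Joint probability = 64/68 × 1/2 = 0.4706.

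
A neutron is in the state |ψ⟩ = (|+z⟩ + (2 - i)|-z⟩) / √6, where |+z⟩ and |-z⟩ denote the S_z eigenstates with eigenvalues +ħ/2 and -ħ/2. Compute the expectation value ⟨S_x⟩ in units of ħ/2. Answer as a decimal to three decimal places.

⟨σ_x⟩ = 2 Re(a* b)/(|a|²+|b|²) with a = 1, b = (2 - i).
a* b = (2 - i), so ⟨σ_x⟩ = 4/6.
⟨S_x⟩ = (ħ/2)·⟨σ_x⟩.

0.667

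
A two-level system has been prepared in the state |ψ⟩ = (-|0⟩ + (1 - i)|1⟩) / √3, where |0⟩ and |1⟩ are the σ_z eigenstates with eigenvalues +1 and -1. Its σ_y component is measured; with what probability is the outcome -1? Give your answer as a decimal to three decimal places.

0.167

|-y⟩ = (|0⟩ - i|1⟩)/√2, so ⟨-y|ψ⟩ = (i) / (√2·√3).
P = |i|² / 6 = 1/6.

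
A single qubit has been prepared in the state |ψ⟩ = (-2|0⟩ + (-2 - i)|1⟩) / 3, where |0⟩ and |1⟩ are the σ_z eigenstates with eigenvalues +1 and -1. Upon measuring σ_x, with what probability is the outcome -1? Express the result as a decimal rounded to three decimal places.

0.056

|-x⟩ = (|0⟩ - |1⟩)/√2, so ⟨-x|ψ⟩ = (i) / (√2·3).
P = |i|² / 18 = 1/18.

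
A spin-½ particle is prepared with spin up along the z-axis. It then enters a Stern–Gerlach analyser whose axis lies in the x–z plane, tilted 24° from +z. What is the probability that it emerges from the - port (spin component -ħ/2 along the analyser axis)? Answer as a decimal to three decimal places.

For spin-½, the probability of finding spin-up along an axis at angle θ to the initial spin direction is cos²(θ/2); spin-down is sin²(θ/2).
θ = 24°, so P = sin²(12°) ≈ 0.043.

0.043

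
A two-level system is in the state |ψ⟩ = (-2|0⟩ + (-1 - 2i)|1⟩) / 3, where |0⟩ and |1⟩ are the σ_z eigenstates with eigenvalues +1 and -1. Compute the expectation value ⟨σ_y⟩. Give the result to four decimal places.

⟨σ_y⟩ = 2 Im(a* b)/(|a|²+|b|²) with a = -2, b = (-1 - 2i).
a* b = (2 + 4i), so ⟨σ_y⟩ = 8/9.

0.8889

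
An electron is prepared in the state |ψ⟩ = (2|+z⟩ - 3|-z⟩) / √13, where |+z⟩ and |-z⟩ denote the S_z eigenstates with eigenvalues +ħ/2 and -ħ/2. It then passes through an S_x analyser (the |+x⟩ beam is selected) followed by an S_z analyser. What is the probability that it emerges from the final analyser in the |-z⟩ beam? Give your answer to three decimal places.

First analyser (S_x): P(|+x⟩) = |⟨+x|ψ⟩|² = 1/26.
After stage 1 the state is |+x⟩; P(|-z⟩) = |⟨-z|+x⟩|² = 1/2.
Joint probability = 1/26 × 1/2 = 0.019.

0.019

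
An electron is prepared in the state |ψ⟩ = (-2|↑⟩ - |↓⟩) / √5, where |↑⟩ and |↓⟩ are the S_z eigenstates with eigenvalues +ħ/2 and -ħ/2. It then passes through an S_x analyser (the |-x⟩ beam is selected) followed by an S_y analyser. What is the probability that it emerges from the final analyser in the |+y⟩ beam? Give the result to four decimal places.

First analyser (S_x): P(|-x⟩) = |⟨-x|ψ⟩|² = 1/10.
After stage 1 the state is |-x⟩; P(|+y⟩) = |⟨+y|-x⟩|² = 1/2.
Joint probability = 1/10 × 1/2 = 0.0500.

0.0500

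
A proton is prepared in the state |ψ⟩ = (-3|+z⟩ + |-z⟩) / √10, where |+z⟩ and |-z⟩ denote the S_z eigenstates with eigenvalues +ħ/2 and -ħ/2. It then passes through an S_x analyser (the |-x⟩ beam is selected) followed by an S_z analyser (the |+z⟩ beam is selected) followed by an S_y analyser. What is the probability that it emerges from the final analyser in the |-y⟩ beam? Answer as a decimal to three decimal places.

0.200

First analyser (S_x): P(|-x⟩) = |⟨-x|ψ⟩|² = 16/20.
After stage 1 the state is |-x⟩; P(|+z⟩) = |⟨+z|-x⟩|² = 1/2.
After stage 2 the state is |+z⟩; P(|-y⟩) = |⟨-y|+z⟩|² = 1/2.
Joint probability = 16/20 × 1/2 × 1/2 = 0.200.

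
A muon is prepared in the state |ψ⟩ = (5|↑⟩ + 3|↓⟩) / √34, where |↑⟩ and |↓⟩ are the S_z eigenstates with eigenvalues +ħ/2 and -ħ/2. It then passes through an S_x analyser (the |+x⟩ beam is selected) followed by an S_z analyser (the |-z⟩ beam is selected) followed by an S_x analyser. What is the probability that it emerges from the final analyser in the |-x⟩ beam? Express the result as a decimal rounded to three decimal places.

First analyser (S_x): P(|+x⟩) = |⟨+x|ψ⟩|² = 64/68.
After stage 1 the state is |+x⟩; P(|-z⟩) = |⟨-z|+x⟩|² = 1/2.
After stage 2 the state is |-z⟩; P(|-x⟩) = |⟨-x|-z⟩|² = 1/2.
Joint probability = 64/68 × 1/2 × 1/2 = 0.235.

0.235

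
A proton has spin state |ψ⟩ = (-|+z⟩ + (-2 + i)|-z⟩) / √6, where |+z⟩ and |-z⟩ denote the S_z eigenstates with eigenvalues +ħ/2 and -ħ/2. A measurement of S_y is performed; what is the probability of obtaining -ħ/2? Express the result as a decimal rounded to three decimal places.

|-y⟩ = (|+z⟩ - i|-z⟩)/√2, so ⟨-y|ψ⟩ = (-2 - 2i) / (√2·√6).
P = |-2 - 2i|² / 12 = 8/12.

0.667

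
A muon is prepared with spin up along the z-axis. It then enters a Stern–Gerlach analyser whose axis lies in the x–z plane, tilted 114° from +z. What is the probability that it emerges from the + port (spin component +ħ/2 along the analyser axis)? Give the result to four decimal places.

0.2966

For spin-½, the probability of finding spin-up along an axis at angle θ to the initial spin direction is cos²(θ/2); spin-down is sin²(θ/2).
θ = 114°, so P = cos²(57°) ≈ 0.2966.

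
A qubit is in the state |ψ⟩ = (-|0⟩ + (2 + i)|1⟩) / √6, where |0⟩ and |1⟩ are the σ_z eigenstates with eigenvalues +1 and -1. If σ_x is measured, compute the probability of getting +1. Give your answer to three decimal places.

|+x⟩ = (|0⟩ + |1⟩)/√2, so ⟨+x|ψ⟩ = (1 + i) / (√2·√6).
P = |1 + i|² / 12 = 2/12.

0.167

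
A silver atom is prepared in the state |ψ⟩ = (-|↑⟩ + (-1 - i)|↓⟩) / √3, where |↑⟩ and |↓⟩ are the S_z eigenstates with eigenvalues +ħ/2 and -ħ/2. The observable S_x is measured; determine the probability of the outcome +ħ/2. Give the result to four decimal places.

|+x⟩ = (|↑⟩ + |↓⟩)/√2, so ⟨+x|ψ⟩ = (-2 - i) / (√2·√3).
P = |-2 - i|² / 6 = 5/6.

0.8333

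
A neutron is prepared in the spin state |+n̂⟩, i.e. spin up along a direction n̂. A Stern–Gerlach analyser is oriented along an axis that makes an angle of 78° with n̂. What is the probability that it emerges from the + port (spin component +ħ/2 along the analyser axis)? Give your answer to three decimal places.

For spin-½, the probability of finding spin-up along an axis at angle θ to the initial spin direction is cos²(θ/2); spin-down is sin²(θ/2).
θ = 78°, so P = cos²(39°) ≈ 0.604.

0.604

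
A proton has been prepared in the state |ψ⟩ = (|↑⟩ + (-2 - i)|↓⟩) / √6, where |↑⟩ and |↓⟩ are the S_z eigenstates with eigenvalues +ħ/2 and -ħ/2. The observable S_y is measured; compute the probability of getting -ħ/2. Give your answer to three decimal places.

0.667

|-y⟩ = (|↑⟩ - i|↓⟩)/√2, so ⟨-y|ψ⟩ = (2 - 2i) / (√2·√6).
P = |2 - 2i|² / 12 = 8/12.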